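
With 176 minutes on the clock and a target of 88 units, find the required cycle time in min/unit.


Formula: CT = Available Time / Number of Units
CT = 176 min / 88 units
CT = 2.0 min/unit

2.0 min/unit


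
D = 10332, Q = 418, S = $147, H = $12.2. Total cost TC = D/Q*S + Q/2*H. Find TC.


TC = 10332/418 * 147 + 418/2 * 12.2

$6183.30


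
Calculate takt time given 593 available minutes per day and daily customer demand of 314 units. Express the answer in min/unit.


Formula: Takt Time = Available Production Time / Customer Demand
Takt = 593 min/day / 314 units/day
Takt = 1.89 min/unit

1.89 min/unit


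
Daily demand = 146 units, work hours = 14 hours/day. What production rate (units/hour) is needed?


Formula: Production Rate = Daily Demand / Available Hours
Rate = 146 units/day / 14 hours/day
Rate = 10.4 units/hour

10.4 units/hour


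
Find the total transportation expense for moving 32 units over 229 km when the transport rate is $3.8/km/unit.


TC = dist * cost * units = 229 * 3.8 * 32 = $27846.40

$27846.40


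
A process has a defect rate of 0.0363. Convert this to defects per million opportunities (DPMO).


DPMO = defect_rate * 1000000 = 0.0363 * 1000000

36300


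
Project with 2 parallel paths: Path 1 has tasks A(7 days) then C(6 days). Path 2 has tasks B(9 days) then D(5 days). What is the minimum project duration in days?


Path 1 = 7 + 6 = 13 days
Path 2 = 9 + 5 = 14 days
Duration = max(13, 14) = 14 days

14 days


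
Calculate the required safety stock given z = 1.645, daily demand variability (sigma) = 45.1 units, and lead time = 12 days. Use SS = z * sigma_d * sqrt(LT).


Formula: SS = z * sigma_d * sqrt(LT)
sqrt(LT) = sqrt(12) = 3.4641
SS = 1.645 * 45.1 * 3.4641
SS = 257.0 units

257.0 units


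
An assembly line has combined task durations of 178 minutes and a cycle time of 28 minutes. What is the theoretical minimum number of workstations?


Formula: N_min = ceil(Sum of Task Times / Cycle Time)
N_min = ceil(178 min / 28 min) = ceil(6.3571)
N_min = 7 stations

7


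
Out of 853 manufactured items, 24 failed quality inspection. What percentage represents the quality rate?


Formula: Quality Rate = Good Pieces / Total Pieces * 100
Good pieces = 853 - 24 = 829
QR = 829 / 853 * 100 = 97.2%

97.2%


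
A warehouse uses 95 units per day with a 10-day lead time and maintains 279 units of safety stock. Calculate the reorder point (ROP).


Formula: ROP = (Daily Demand * Lead Time) + Safety Stock
Demand during lead time = 95 * 10 = 950 units
ROP = 950 + 279 = 1229 units

1229 units


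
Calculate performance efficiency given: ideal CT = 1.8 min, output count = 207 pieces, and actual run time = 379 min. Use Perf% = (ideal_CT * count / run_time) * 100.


Formula: Performance = (Ideal CT * Total Count) / Run Time * 100
Ideal output time = 1.8 * 207 = 372.6 min
Performance = 372.6 / 379 * 100 = 98.3%

98.3%


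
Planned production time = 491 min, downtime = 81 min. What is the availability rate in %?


Formula: Availability = (Planned Time - Downtime) / Planned Time * 100
Uptime = 491 - 81 = 410 min
Availability = 410 / 491 * 100 = 83.5%

83.5%


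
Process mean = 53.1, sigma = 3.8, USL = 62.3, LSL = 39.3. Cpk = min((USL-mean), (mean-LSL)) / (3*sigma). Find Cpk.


Cpu = (62.3 - 53.1) / (3 * 3.8) = 0.81
Cpl = (53.1 - 39.3) / (3 * 3.8) = 1.21
Cpk = min(0.81, 1.21) = 0.81

0.81


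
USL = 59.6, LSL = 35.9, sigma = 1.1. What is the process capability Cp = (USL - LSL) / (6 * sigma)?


Cp = (59.6 - 35.9) / (6 * 1.1)

3.59


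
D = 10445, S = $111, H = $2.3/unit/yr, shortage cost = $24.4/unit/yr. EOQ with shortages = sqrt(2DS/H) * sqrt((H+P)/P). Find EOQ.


Formula: EOQ* = sqrt(2DS/H) * sqrt((H+P)/P)
Base EOQ = sqrt(2*10445*111/2.3) = 1004.08 units
Correction = sqrt((2.3+24.4)/24.4) = 1.04607
EOQ* = 1004.08 * 1.04607 = 1050.3 units

1050.3 units


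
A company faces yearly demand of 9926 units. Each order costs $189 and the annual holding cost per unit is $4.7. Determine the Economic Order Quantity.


Formula: EOQ = sqrt(2 * D * S / H)
Numerator: 2 * 9926 * 189 = 3752028
2DS/H = 3752028 / 4.7 = 798303.8
EOQ = sqrt(798303.8) = 893.5 units

893.5 units


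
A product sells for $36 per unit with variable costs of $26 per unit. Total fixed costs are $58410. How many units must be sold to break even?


Formula: BEQ = Fixed Costs / (Price - Variable Cost)
Contribution margin = $36 - $26 = $10/unit
BEQ = ceil($58410 / $10/unit) = ceil(5841.0) = 5841 units

5841 units


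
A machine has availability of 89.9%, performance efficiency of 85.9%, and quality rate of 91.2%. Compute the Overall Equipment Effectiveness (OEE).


Formula: OEE = Availability * Performance * Quality / 10000
A * P = 89.9% * 85.9% / 100 = 77.22%
OEE = 77.22% * 91.2% / 100 = 70.4%

70.4%


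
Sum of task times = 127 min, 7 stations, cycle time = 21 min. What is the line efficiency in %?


Formula: Efficiency = Sum of Task Times / (N_stations * CT) * 100
Total station capacity = 7 stations * 21 min = 147 min
Efficiency = 127 / 147 * 100 = 86.4%

86.4%


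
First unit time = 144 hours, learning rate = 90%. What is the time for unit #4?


Formula: T_n = T_1 * (learning_rate)^(log2(n)) where learning_rate = rate/100
Doublings = log2(4) = 2
T_n = 144 * 0.9^2
T_n = 144 * 0.81 = 116.6 hours

116.6 hours


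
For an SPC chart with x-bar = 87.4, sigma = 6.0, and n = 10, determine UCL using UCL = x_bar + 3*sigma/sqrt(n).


UCL = 87.4 + 3 * 6.0 / sqrt(10)

93.09


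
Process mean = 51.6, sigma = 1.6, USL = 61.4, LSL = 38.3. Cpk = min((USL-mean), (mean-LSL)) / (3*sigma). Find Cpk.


Cpu = (61.4 - 51.6) / (3 * 1.6) = 2.04
Cpl = (51.6 - 38.3) / (3 * 1.6) = 2.77
Cpk = min(2.04, 2.77) = 2.04

2.04


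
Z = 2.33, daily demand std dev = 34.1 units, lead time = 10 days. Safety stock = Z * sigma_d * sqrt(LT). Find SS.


Formula: SS = z * sigma_d * sqrt(LT)
sqrt(LT) = sqrt(10) = 3.1623
SS = 2.33 * 34.1 * 3.1623
SS = 251.3 units

251.3 units


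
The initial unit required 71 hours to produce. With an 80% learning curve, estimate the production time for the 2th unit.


Formula: T_n = T_1 * (learning_rate)^(log2(n)) where learning_rate = rate/100
Doublings = log2(2) = 1
T_n = 71 * 0.8^1
T_n = 71 * 0.8 = 56.8 hours

56.8 hours


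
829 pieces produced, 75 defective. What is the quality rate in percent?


Formula: Quality Rate = Good Pieces / Total Pieces * 100
Good pieces = 829 - 75 = 754
QR = 754 / 829 * 100 = 91.0%

91.0%


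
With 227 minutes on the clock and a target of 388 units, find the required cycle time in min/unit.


Formula: CT = Available Time / Number of Units
CT = 227 min / 388 units
CT = 0.59 min/unit

0.59 min/unit


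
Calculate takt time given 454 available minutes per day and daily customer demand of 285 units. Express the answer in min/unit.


Formula: Takt Time = Available Production Time / Customer Demand
Takt = 454 min/day / 285 units/day
Takt = 1.59 min/unit

1.59 min/unit


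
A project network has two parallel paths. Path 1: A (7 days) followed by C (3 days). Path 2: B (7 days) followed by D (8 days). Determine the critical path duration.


Path 1 = 7 + 3 = 10 days
Path 2 = 7 + 8 = 15 days
Duration = max(10, 15) = 15 days

15 days


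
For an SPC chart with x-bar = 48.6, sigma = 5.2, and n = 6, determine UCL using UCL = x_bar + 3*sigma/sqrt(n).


UCL = 48.6 + 3 * 5.2 / sqrt(6)

54.97


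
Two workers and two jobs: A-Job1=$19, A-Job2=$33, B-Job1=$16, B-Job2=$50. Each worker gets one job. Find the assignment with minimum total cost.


Option 1: A->1 + B->2 = $19 + $50 = $69
Option 2: A->2 + B->1 = $33 + $16 = $49
Min cost = min($69, $49) = $49

$49


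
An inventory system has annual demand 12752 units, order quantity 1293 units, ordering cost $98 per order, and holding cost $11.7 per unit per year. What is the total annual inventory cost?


TC = 12752/1293 * 98 + 1293/2 * 11.7

$8530.56


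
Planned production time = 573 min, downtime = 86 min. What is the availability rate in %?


Formula: Availability = (Planned Time - Downtime) / Planned Time * 100
Uptime = 573 - 86 = 487 min
Availability = 487 / 573 * 100 = 85.0%

85.0%


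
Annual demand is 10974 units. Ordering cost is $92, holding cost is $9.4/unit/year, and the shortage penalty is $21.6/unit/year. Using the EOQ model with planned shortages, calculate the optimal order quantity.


Formula: EOQ* = sqrt(2DS/H) * sqrt((H+P)/P)
Base EOQ = sqrt(2*10974*92/9.4) = 463.48 units
Correction = sqrt((9.4+21.6)/21.6) = 1.19799
EOQ* = 463.48 * 1.19799 = 555.2 units

555.2 units


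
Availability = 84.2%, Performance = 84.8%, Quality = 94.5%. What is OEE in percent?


Formula: OEE = Availability * Performance * Quality / 10000
A * P = 84.2% * 84.8% / 100 = 71.4%
OEE = 71.4% * 94.5% / 100 = 67.5%

67.5%


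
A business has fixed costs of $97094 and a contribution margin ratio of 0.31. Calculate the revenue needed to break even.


Formula: BER = Fixed Costs / Contribution Margin Ratio
BER = $97094 / 0.31
BER = $313206.45 (to the nearest cent)

$313206.45


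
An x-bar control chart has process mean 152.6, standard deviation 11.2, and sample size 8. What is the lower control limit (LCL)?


LCL = 152.6 - 3 * 11.2 / sqrt(8)

140.72


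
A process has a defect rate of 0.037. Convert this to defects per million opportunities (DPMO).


DPMO = defect_rate * 1000000 = 0.037 * 1000000

37000


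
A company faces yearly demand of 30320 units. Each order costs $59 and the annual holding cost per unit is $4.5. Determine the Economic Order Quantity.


Formula: EOQ = sqrt(2 * D * S / H)
Numerator: 2 * 30320 * 59 = 3577760
2DS/H = 3577760 / 4.5 = 795057.8
EOQ = sqrt(795057.8) = 891.7 units

891.7 units


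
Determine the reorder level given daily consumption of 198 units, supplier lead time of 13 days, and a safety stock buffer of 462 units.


Formula: ROP = (Daily Demand * Lead Time) + Safety Stock
Demand during lead time = 198 * 13 = 2574 units
ROP = 2574 + 462 = 3036 units

3036 units


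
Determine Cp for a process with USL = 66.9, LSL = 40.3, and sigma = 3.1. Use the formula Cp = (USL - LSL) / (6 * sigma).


Cp = (66.9 - 40.3) / (6 * 3.1)

1.43


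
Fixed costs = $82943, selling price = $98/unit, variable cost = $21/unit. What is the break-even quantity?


Formula: BEQ = Fixed Costs / (Price - Variable Cost)
Contribution margin = $98 - $21 = $77/unit
BEQ = ceil($82943 / $77/unit) = ceil(1077.18) = 1078 units

1078 units


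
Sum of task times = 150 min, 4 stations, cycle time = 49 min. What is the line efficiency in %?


Formula: Efficiency = Sum of Task Times / (N_stations * CT) * 100
Total station capacity = 4 stations * 49 min = 196 min
Efficiency = 150 / 196 * 100 = 76.5%

76.5%


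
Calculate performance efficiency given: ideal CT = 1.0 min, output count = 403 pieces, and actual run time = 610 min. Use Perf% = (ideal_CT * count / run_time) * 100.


Formula: Performance = (Ideal CT * Total Count) / Run Time * 100
Ideal output time = 1.0 * 403 = 403.0 min
Performance = 403.0 / 610 * 100 = 66.1%

66.1%


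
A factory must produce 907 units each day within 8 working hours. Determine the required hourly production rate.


Formula: Production Rate = Daily Demand / Available Hours
Rate = 907 units/day / 8 hours/day
Rate = 113.4 units/hour

113.4 units/hour


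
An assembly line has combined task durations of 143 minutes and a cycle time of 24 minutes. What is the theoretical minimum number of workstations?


Formula: N_min = ceil(Sum of Task Times / Cycle Time)
N_min = ceil(143 min / 24 min) = ceil(5.9583)
N_min = 6 stations

6


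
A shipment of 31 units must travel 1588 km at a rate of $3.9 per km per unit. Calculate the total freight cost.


TC = dist * cost * units = 1588 * 3.9 * 31 = $191989.20

$191989.20


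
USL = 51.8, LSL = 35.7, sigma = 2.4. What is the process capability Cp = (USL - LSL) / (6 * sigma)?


Cp = (51.8 - 35.7) / (6 * 2.4)

1.12


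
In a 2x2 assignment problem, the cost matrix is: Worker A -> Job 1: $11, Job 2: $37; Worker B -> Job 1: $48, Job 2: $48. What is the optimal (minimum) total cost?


Option 1: A->1 + B->2 = $11 + $48 = $59
Option 2: A->2 + B->1 = $37 + $48 = $85
Min cost = min($59, $85) = $59

$59


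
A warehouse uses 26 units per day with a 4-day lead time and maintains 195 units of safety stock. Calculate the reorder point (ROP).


Formula: ROP = (Daily Demand * Lead Time) + Safety Stock
Demand during lead time = 26 * 4 = 104 units
ROP = 104 + 195 = 299 units

299 units


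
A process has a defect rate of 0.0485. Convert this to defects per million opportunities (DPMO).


DPMO = defect_rate * 1000000 = 0.0485 * 1000000

48500


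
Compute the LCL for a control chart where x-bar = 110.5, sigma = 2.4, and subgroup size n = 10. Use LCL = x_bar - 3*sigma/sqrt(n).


LCL = 110.5 - 3 * 2.4 / sqrt(10)

108.22


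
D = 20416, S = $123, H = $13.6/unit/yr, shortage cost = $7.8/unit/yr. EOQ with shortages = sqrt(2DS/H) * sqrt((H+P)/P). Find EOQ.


Formula: EOQ* = sqrt(2DS/H) * sqrt((H+P)/P)
Base EOQ = sqrt(2*20416*123/13.6) = 607.69 units
Correction = sqrt((13.6+7.8)/7.8) = 1.65638
EOQ* = 607.69 * 1.65638 = 1006.6 units

1006.6 units


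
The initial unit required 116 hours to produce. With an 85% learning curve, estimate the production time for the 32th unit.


Formula: T_n = T_1 * (learning_rate)^(log2(n)) where learning_rate = rate/100
Doublings = log2(32) = 5
T_n = 116 * 0.85^5
T_n = 116 * 0.4437 = 51.5 hours

51.5 hours


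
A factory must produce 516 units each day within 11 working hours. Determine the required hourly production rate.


Formula: Production Rate = Daily Demand / Available Hours
Rate = 516 units/day / 11 hours/day
Rate = 46.9 units/hour

46.9 units/hour


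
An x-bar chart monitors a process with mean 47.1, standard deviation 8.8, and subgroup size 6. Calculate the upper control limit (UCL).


UCL = 47.1 + 3 * 8.8 / sqrt(6)

57.88


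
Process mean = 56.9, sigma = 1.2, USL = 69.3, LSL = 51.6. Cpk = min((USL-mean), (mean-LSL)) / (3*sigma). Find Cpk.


Cpu = (69.3 - 56.9) / (3 * 1.2) = 3.44
Cpl = (56.9 - 51.6) / (3 * 1.2) = 1.47
Cpk = min(3.44, 1.47) = 1.47

1.47


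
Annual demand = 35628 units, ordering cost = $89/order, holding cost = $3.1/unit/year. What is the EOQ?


Formula: EOQ = sqrt(2 * D * S / H)
Numerator: 2 * 35628 * 89 = 6341784
2DS/H = 6341784 / 3.1 = 2045736.8
EOQ = sqrt(2045736.8) = 1430.3 units

1430.3 units


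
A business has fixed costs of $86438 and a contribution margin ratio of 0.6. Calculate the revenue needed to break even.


Formula: BER = Fixed Costs / Contribution Margin Ratio
BER = $86438 / 0.6
BER = $144063.33 (to the nearest cent)

$144063.33


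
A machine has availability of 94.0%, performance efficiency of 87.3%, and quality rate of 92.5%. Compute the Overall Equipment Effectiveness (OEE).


Formula: OEE = Availability * Performance * Quality / 10000
A * P = 94.0% * 87.3% / 100 = 82.06%
OEE = 82.06% * 92.5% / 100 = 75.9%

75.9%


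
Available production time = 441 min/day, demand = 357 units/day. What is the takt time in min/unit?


Formula: Takt Time = Available Production Time / Customer Demand
Takt = 441 min/day / 357 units/day
Takt = 1.24 min/unit

1.24 min/unit


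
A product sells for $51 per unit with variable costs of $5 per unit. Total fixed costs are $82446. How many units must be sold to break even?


Formula: BEQ = Fixed Costs / (Price - Variable Cost)
Contribution margin = $51 - $5 = $46/unit
BEQ = ceil($82446 / $46/unit) = ceil(1792.3) = 1793 units

1793 units


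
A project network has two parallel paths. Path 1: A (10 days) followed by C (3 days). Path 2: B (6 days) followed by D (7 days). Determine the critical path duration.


Path 1 = 10 + 3 = 13 days
Path 2 = 6 + 7 = 13 days
Duration = max(13, 13) = 13 days

13 days


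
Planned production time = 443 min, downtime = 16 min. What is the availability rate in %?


Formula: Availability = (Planned Time - Downtime) / Planned Time * 100
Uptime = 443 - 16 = 427 min
Availability = 427 / 443 * 100 = 96.4%

96.4%


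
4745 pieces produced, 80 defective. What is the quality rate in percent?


Formula: Quality Rate = Good Pieces / Total Pieces * 100
Good pieces = 4745 - 80 = 4665
QR = 4665 / 4745 * 100 = 98.3%

98.3%


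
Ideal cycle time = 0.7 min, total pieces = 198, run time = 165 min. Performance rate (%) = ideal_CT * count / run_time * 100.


Formula: Performance = (Ideal CT * Total Count) / Run Time * 100
Ideal output time = 0.7 * 198 = 138.6 min
Performance = 138.6 / 165 * 100 = 84.0%

84.0%


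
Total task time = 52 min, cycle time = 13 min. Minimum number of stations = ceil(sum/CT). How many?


Formula: N_min = ceil(Sum of Task Times / Cycle Time)
N_min = ceil(52 min / 13 min) = ceil(4.0)
N_min = 4 stations

4


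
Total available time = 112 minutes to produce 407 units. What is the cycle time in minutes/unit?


Formula: CT = Available Time / Number of Units
CT = 112 min / 407 units
CT = 0.28 min/unit

0.28 min/unit


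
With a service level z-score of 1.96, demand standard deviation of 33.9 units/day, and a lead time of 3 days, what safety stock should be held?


Formula: SS = z * sigma_d * sqrt(LT)
sqrt(LT) = sqrt(3) = 1.7321
SS = 1.96 * 33.9 * 1.7321
SS = 115.1 units

115.1 units


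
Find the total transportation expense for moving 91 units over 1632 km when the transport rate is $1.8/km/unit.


TC = dist * cost * units = 1632 * 1.8 * 91 = $267321.60

$267321.60


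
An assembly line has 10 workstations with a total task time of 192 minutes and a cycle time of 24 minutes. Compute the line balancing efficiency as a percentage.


Formula: Efficiency = Sum of Task Times / (N_stations * CT) * 100
Total station capacity = 10 stations * 24 min = 240 min
Efficiency = 192 / 240 * 100 = 80.0%

80.0%


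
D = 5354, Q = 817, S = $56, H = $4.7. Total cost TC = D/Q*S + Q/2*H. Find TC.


TC = 5354/817 * 56 + 817/2 * 4.7

$2286.93


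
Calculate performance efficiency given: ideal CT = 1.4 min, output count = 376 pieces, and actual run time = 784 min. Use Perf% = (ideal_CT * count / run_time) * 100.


Formula: Performance = (Ideal CT * Total Count) / Run Time * 100
Ideal output time = 1.4 * 376 = 526.4 min
Performance = 526.4 / 784 * 100 = 67.1%

67.1%


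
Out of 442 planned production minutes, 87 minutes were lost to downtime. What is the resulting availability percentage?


Formula: Availability = (Planned Time - Downtime) / Planned Time * 100
Uptime = 442 - 87 = 355 min
Availability = 355 / 442 * 100 = 80.3%

80.3%


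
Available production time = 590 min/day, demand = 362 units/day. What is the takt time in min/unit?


Formula: Takt Time = Available Production Time / Customer Demand
Takt = 590 min/day / 362 units/day
Takt = 1.63 min/unit

1.63 min/unit


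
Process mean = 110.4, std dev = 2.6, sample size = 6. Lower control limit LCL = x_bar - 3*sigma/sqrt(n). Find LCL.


LCL = 110.4 - 3 * 2.6 / sqrt(6)

107.22


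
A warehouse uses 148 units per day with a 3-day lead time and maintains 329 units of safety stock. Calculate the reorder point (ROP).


Formula: ROP = (Daily Demand * Lead Time) + Safety Stock
Demand during lead time = 148 * 3 = 444 units
ROP = 444 + 329 = 773 units

773 units


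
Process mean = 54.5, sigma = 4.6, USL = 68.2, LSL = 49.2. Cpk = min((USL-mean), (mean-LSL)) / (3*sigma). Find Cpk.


Cpu = (68.2 - 54.5) / (3 * 4.6) = 0.99
Cpl = (54.5 - 49.2) / (3 * 4.6) = 0.38
Cpk = min(0.99, 0.38) = 0.38

0.38


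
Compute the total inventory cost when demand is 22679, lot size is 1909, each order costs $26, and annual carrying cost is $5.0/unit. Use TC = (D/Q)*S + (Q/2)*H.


TC = 22679/1909 * 26 + 1909/2 * 5.0

$5081.38


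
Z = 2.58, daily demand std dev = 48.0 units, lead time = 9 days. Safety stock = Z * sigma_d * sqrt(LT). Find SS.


Formula: SS = z * sigma_d * sqrt(LT)
sqrt(LT) = sqrt(9) = 3.0
SS = 2.58 * 48.0 * 3.0
SS = 371.5 units

371.5 units


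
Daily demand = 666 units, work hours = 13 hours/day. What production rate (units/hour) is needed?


Formula: Production Rate = Daily Demand / Available Hours
Rate = 666 units/day / 13 hours/day
Rate = 51.2 units/hour

51.2 units/hour


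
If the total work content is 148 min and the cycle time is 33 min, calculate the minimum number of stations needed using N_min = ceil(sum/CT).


Formula: N_min = ceil(Sum of Task Times / Cycle Time)
N_min = ceil(148 min / 33 min) = ceil(4.4848)
N_min = 5 stations

5


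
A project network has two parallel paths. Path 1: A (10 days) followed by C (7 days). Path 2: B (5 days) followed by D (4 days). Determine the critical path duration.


Path 1 = 10 + 7 = 17 days
Path 2 = 5 + 4 = 9 days
Duration = max(17, 9) = 17 days

17 days


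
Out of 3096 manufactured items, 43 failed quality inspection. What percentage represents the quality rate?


Formula: Quality Rate = Good Pieces / Total Pieces * 100
Good pieces = 3096 - 43 = 3053
QR = 3053 / 3096 * 100 = 98.6%

98.6%


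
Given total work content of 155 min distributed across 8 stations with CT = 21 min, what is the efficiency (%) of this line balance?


Formula: Efficiency = Sum of Task Times / (N_stations * CT) * 100
Total station capacity = 8 stations * 21 min = 168 min
Efficiency = 155 / 168 * 100 = 92.3%

92.3%


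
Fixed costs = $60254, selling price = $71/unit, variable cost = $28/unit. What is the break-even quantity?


Formula: BEQ = Fixed Costs / (Price - Variable Cost)
Contribution margin = $71 - $28 = $43/unit
BEQ = ceil($60254 / $43/unit) = ceil(1401.26) = 1402 units

1402 units


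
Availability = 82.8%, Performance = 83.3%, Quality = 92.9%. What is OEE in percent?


Formula: OEE = Availability * Performance * Quality / 10000
A * P = 82.8% * 83.3% / 100 = 68.97%
OEE = 68.97% * 92.9% / 100 = 64.1%

64.1%


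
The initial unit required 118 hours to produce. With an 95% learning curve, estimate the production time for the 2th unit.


Formula: T_n = T_1 * (learning_rate)^(log2(n)) where learning_rate = rate/100
Doublings = log2(2) = 1
T_n = 118 * 0.95^1
T_n = 118 * 0.95 = 112.1 hours

112.1 hours


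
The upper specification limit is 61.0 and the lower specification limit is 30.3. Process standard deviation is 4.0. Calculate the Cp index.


Cp = (61.0 - 30.3) / (6 * 4.0)

1.28


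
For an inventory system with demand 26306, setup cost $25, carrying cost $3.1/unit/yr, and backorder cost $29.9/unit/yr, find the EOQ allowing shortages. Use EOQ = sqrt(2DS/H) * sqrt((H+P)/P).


Formula: EOQ* = sqrt(2DS/H) * sqrt((H+P)/P)
Base EOQ = sqrt(2*26306*25/3.1) = 651.38 units
Correction = sqrt((3.1+29.9)/29.9) = 1.05056
EOQ* = 651.38 * 1.05056 = 684.3 units

684.3 units


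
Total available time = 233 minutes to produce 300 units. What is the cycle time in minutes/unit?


Formula: CT = Available Time / Number of Units
CT = 233 min / 300 units
CT = 0.78 min/unit

0.78 min/unit


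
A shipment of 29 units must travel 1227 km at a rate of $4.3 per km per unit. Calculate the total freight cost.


TC = dist * cost * units = 1227 * 4.3 * 29 = $153006.90

$153006.90


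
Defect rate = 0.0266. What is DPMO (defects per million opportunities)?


DPMO = defect_rate * 1000000 = 0.0266 * 1000000

26600


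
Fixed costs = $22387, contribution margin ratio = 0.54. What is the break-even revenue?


Formula: BER = Fixed Costs / Contribution Margin Ratio
BER = $22387 / 0.54
BER = $41457.41 (to the nearest cent)

$41457.41


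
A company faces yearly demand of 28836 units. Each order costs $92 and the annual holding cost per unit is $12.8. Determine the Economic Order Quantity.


Formula: EOQ = sqrt(2 * D * S / H)
Numerator: 2 * 28836 * 92 = 5305824
2DS/H = 5305824 / 12.8 = 414517.5
EOQ = sqrt(414517.5) = 643.8 units

643.8 units


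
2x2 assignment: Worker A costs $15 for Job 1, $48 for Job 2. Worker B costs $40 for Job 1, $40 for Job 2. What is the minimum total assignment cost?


Option 1: A->1 + B->2 = $15 + $40 = $55
Option 2: A->2 + B->1 = $48 + $40 = $88
Min cost = min($55, $88) = $55

$55


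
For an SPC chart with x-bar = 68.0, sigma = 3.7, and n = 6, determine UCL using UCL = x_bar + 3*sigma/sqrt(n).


UCL = 68.0 + 3 * 3.7 / sqrt(6)

72.53


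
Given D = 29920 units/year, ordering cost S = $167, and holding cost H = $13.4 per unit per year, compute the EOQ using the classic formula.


Formula: EOQ = sqrt(2 * D * S / H)
Numerator: 2 * 29920 * 167 = 9993280
2DS/H = 9993280 / 13.4 = 745767.2
EOQ = sqrt(745767.2) = 863.6 units

863.6 units


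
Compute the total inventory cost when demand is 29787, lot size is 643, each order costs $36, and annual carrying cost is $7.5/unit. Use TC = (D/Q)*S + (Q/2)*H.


TC = 29787/643 * 36 + 643/2 * 7.5

$4078.95


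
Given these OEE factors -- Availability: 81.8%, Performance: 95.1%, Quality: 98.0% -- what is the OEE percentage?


Formula: OEE = Availability * Performance * Quality / 10000
A * P = 81.8% * 95.1% / 100 = 77.79%
OEE = 77.79% * 98.0% / 100 = 76.2%

76.2%


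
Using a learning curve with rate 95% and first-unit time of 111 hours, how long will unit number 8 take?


Formula: T_n = T_1 * (learning_rate)^(log2(n)) where learning_rate = rate/100
Doublings = log2(8) = 3
T_n = 111 * 0.95^3
T_n = 111 * 0.8574 = 95.2 hours

95.2 hours


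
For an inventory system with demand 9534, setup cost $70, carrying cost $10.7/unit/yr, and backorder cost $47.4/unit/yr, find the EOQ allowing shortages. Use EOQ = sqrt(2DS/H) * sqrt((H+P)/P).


Formula: EOQ* = sqrt(2DS/H) * sqrt((H+P)/P)
Base EOQ = sqrt(2*9534*70/10.7) = 353.19 units
Correction = sqrt((10.7+47.4)/47.4) = 1.10713
EOQ* = 353.19 * 1.10713 = 391.0 units

391.0 units


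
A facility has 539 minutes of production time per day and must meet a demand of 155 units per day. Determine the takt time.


Formula: Takt Time = Available Production Time / Customer Demand
Takt = 539 min/day / 155 units/day
Takt = 3.48 min/unit

3.48 min/unit


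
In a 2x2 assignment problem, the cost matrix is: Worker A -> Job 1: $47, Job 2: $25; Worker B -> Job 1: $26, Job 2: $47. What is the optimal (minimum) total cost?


Option 1: A->1 + B->2 = $47 + $47 = $94
Option 2: A->2 + B->1 = $25 + $26 = $51
Min cost = min($94, $51) = $51

$51


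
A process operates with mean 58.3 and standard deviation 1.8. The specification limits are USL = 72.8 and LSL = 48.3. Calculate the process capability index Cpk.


Cpu = (72.8 - 58.3) / (3 * 1.8) = 2.69
Cpl = (58.3 - 48.3) / (3 * 1.8) = 1.85
Cpk = min(2.69, 1.85) = 1.85

1.85


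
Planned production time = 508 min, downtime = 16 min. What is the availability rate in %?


Formula: Availability = (Planned Time - Downtime) / Planned Time * 100
Uptime = 508 - 16 = 492 min
Availability = 492 / 508 * 100 = 96.9%

96.9%


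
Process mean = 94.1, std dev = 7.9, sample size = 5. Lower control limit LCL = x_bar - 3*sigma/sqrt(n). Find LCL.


LCL = 94.1 - 3 * 7.9 / sqrt(5)

83.5


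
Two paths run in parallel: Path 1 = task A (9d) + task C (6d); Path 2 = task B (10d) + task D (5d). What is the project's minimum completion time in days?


Path 1 = 9 + 6 = 15 days
Path 2 = 10 + 5 = 15 days
Duration = max(15, 15) = 15 days

15 days


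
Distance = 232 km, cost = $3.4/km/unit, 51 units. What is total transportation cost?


TC = dist * cost * units = 232 * 3.4 * 51 = $40228.80

$40228.80


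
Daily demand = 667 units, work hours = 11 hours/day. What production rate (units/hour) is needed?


Formula: Production Rate = Daily Demand / Available Hours
Rate = 667 units/day / 11 hours/day
Rate = 60.6 units/hour

60.6 units/hour


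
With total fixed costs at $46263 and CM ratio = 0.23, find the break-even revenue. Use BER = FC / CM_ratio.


Formula: BER = Fixed Costs / Contribution Margin Ratio
BER = $46263 / 0.23
BER = $201143.48 (to the nearest cent)

$201143.48


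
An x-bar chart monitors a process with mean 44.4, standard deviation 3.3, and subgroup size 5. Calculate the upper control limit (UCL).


UCL = 44.4 + 3 * 3.3 / sqrt(5)

48.83


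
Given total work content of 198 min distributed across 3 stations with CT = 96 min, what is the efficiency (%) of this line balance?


Formula: Efficiency = Sum of Task Times / (N_stations * CT) * 100
Total station capacity = 3 stations * 96 min = 288 min
Efficiency = 198 / 288 * 100 = 68.8%

68.8%


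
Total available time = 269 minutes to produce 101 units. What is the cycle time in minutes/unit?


Formula: CT = Available Time / Number of Units
CT = 269 min / 101 units
CT = 2.66 min/unit

2.66 min/unit


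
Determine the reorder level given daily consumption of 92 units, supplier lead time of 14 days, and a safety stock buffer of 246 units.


Formula: ROP = (Daily Demand * Lead Time) + Safety Stock
Demand during lead time = 92 * 14 = 1288 units
ROP = 1288 + 246 = 1534 units

1534 units


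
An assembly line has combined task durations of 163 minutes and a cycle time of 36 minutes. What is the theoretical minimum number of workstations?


Formula: N_min = ceil(Sum of Task Times / Cycle Time)
N_min = ceil(163 min / 36 min) = ceil(4.5278)
N_min = 5 stations

5


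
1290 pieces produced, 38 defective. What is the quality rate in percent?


Formula: Quality Rate = Good Pieces / Total Pieces * 100
Good pieces = 1290 - 38 = 1252
QR = 1252 / 1290 * 100 = 97.1%

97.1%


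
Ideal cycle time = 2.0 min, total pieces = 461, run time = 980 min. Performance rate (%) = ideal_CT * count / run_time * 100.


Formula: Performance = (Ideal CT * Total Count) / Run Time * 100
Ideal output time = 2.0 * 461 = 922.0 min
Performance = 922.0 / 980 * 100 = 94.1%

94.1%


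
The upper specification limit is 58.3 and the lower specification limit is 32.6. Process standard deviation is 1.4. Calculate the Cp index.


Cp = (58.3 - 32.6) / (6 * 1.4)

3.06


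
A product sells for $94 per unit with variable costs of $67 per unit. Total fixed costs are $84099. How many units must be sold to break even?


Formula: BEQ = Fixed Costs / (Price - Variable Cost)
Contribution margin = $94 - $67 = $27/unit
BEQ = ceil($84099 / $27/unit) = ceil(3114.78) = 3115 units

3115 units


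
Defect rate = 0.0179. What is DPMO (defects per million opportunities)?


DPMO = defect_rate * 1000000 = 0.0179 * 1000000

17900


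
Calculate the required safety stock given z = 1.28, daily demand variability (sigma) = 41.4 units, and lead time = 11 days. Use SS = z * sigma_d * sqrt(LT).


Formula: SS = z * sigma_d * sqrt(LT)
sqrt(LT) = sqrt(11) = 3.3166
SS = 1.28 * 41.4 * 3.3166
SS = 175.8 units

175.8 units


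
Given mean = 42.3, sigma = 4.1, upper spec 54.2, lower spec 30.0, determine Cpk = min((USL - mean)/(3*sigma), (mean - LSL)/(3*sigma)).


Cpu = (54.2 - 42.3) / (3 * 4.1) = 0.97
Cpl = (42.3 - 30.0) / (3 * 4.1) = 1.0
Cpk = min(0.97, 1.0) = 0.97

0.97


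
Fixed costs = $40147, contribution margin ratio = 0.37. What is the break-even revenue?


Formula: BER = Fixed Costs / Contribution Margin Ratio
BER = $40147 / 0.37
BER = $108505.41 (to the nearest cent)

$108505.41


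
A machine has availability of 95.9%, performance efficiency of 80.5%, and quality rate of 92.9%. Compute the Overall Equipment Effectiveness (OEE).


Formula: OEE = Availability * Performance * Quality / 10000
A * P = 95.9% * 80.5% / 100 = 77.2%
OEE = 77.2% * 92.9% / 100 = 71.7%

71.7%


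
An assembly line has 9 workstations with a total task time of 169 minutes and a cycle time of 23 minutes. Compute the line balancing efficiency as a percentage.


Formula: Efficiency = Sum of Task Times / (N_stations * CT) * 100
Total station capacity = 9 stations * 23 min = 207 min
Efficiency = 169 / 207 * 100 = 81.6%

81.6%


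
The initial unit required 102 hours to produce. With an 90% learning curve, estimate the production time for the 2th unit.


Formula: T_n = T_1 * (learning_rate)^(log2(n)) where learning_rate = rate/100
Doublings = log2(2) = 1
T_n = 102 * 0.9^1
T_n = 102 * 0.9 = 91.8 hours

91.8 hours


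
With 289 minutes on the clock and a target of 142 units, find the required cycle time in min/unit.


Formula: CT = Available Time / Number of Units
CT = 289 min / 142 units
CT = 2.04 min/unit

2.04 min/unit


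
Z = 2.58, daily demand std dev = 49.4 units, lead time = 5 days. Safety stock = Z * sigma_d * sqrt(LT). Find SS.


Formula: SS = z * sigma_d * sqrt(LT)
sqrt(LT) = sqrt(5) = 2.2361
SS = 2.58 * 49.4 * 2.2361
SS = 285.0 units

285.0 units


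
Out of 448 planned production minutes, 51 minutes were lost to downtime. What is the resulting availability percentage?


Formula: Availability = (Planned Time - Downtime) / Planned Time * 100
Uptime = 448 - 51 = 397 min
Availability = 397 / 448 * 100 = 88.6%

88.6%


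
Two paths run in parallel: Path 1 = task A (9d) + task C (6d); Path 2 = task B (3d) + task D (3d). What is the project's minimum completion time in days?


Path 1 = 9 + 6 = 15 days
Path 2 = 3 + 3 = 6 days
Duration = max(15, 6) = 15 days

15 days


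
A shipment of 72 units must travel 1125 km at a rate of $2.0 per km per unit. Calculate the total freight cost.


TC = dist * cost * units = 1125 * 2.0 * 72 = $162000.00

$162000.00


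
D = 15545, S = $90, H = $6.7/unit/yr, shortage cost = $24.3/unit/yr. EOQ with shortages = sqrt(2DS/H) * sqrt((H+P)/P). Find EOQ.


Formula: EOQ* = sqrt(2DS/H) * sqrt((H+P)/P)
Base EOQ = sqrt(2*15545*90/6.7) = 646.24 units
Correction = sqrt((6.7+24.3)/24.3) = 1.12948
EOQ* = 646.24 * 1.12948 = 729.9 units

729.9 units


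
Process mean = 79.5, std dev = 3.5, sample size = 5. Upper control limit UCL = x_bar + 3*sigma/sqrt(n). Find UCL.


UCL = 79.5 + 3 * 3.5 / sqrt(5)

84.2


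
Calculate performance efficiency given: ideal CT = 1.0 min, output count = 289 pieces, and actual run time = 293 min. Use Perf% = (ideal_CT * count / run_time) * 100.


Formula: Performance = (Ideal CT * Total Count) / Run Time * 100
Ideal output time = 1.0 * 289 = 289.0 min
Performance = 289.0 / 293 * 100 = 98.6%

98.6%


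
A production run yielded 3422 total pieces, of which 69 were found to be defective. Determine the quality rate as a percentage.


Formula: Quality Rate = Good Pieces / Total Pieces * 100
Good pieces = 3422 - 69 = 3353
QR = 3353 / 3422 * 100 = 98.0%

98.0%


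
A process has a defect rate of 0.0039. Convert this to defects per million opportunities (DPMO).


DPMO = defect_rate * 1000000 = 0.0039 * 1000000

3900


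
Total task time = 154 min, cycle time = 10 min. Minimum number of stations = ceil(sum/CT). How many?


Formula: N_min = ceil(Sum of Task Times / Cycle Time)
N_min = ceil(154 min / 10 min) = ceil(15.4)
N_min = 16 stations

16


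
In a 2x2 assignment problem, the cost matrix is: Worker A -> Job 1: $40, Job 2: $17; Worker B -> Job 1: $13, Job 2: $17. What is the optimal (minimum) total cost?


Option 1: A->1 + B->2 = $40 + $17 = $57
Option 2: A->2 + B->1 = $17 + $13 = $30
Min cost = min($57, $30) = $30

$30


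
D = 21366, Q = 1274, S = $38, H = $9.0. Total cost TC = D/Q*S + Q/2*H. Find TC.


TC = 21366/1274 * 38 + 1274/2 * 9.0

$6370.29


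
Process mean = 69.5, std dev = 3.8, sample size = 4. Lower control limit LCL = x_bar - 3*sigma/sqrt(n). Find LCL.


LCL = 69.5 - 3 * 3.8 / sqrt(4)

63.8


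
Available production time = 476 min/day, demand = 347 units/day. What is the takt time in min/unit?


Formula: Takt Time = Available Production Time / Customer Demand
Takt = 476 min/day / 347 units/day
Takt = 1.37 min/unit

1.37 min/unit


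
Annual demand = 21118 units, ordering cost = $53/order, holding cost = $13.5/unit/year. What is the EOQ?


Formula: EOQ = sqrt(2 * D * S / H)
Numerator: 2 * 21118 * 53 = 2238508
2DS/H = 2238508 / 13.5 = 165815.4
EOQ = sqrt(165815.4) = 407.2 units

407.2 units


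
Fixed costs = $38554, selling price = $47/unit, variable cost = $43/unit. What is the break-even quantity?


Formula: BEQ = Fixed Costs / (Price - Variable Cost)
Contribution margin = $47 - $43 = $4/unit
BEQ = ceil($38554 / $4/unit) = ceil(9638.5) = 9639 units

9639 units


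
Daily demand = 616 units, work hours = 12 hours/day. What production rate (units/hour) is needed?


Formula: Production Rate = Daily Demand / Available Hours
Rate = 616 units/day / 12 hours/day
Rate = 51.3 units/hour

51.3 units/hour


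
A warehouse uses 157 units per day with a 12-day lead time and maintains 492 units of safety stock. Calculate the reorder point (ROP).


Formula: ROP = (Daily Demand * Lead Time) + Safety Stock
Demand during lead time = 157 * 12 = 1884 units
ROP = 1884 + 492 = 2376 units

2376 units


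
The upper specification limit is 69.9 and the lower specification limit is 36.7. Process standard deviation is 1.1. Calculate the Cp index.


Cp = (69.9 - 36.7) / (6 * 1.1)

5.03


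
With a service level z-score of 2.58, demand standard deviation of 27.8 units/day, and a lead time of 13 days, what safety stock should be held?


Formula: SS = z * sigma_d * sqrt(LT)
sqrt(LT) = sqrt(13) = 3.6056
SS = 2.58 * 27.8 * 3.6056
SS = 258.6 units

258.6 units


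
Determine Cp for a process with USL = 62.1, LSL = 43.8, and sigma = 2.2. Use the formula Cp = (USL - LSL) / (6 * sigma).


Cp = (62.1 - 43.8) / (6 * 2.2)

1.39


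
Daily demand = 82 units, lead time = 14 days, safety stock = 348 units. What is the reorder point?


Formula: ROP = (Daily Demand * Lead Time) + Safety Stock
Demand during lead time = 82 * 14 = 1148 units
ROP = 1148 + 348 = 1496 units

1496 units


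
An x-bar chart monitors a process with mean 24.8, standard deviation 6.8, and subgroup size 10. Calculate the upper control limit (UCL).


UCL = 24.8 + 3 * 6.8 / sqrt(10)

31.25


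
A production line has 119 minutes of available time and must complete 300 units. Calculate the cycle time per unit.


Formula: CT = Available Time / Number of Units
CT = 119 min / 300 units
CT = 0.4 min/unit

0.4 min/unit


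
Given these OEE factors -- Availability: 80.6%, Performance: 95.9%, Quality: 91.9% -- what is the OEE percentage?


Formula: OEE = Availability * Performance * Quality / 10000
A * P = 80.6% * 95.9% / 100 = 77.3%
OEE = 77.3% * 91.9% / 100 = 71.0%

71.0%


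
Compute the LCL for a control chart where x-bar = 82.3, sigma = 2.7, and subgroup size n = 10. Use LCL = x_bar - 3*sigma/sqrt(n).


LCL = 82.3 - 3 * 2.7 / sqrt(10)

79.74


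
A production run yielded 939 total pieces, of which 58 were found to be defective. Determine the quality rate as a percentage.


Formula: Quality Rate = Good Pieces / Total Pieces * 100
Good pieces = 939 - 58 = 881
QR = 881 / 939 * 100 = 93.8%

93.8%


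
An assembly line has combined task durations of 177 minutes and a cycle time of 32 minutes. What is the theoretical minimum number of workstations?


Formula: N_min = ceil(Sum of Task Times / Cycle Time)
N_min = ceil(177 min / 32 min) = ceil(5.5312)
N_min = 6 stations

6


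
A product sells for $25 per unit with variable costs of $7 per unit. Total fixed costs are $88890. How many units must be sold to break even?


Formula: BEQ = Fixed Costs / (Price - Variable Cost)
Contribution margin = $25 - $7 = $18/unit
BEQ = ceil($88890 / $18/unit) = ceil(4938.33) = 4939 units

4939 units


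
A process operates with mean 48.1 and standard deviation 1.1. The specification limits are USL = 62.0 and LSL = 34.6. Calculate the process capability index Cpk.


Cpu = (62.0 - 48.1) / (3 * 1.1) = 4.21
Cpl = (48.1 - 34.6) / (3 * 1.1) = 4.09
Cpk = min(4.21, 4.09) = 4.09

4.09


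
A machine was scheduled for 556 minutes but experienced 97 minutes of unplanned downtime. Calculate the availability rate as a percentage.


Formula: Availability = (Planned Time - Downtime) / Planned Time * 100
Uptime = 556 - 97 = 459 min
Availability = 459 / 556 * 100 = 82.6%

82.6%
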